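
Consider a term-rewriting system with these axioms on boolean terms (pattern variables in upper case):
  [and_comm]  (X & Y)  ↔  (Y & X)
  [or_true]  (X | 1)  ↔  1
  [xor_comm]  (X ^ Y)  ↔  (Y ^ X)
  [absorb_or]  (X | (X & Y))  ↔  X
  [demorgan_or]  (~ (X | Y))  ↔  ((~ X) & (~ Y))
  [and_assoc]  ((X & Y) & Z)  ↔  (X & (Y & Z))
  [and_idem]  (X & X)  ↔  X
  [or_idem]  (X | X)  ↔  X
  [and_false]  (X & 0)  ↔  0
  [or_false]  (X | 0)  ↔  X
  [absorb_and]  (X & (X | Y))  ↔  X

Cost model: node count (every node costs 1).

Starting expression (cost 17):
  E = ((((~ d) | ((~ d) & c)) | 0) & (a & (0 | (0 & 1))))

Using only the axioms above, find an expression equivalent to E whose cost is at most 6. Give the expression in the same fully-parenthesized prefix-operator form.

((~ d) & (a & 0))   [cost 6]

(1) ((~ d) | ((~ d) & c))  =[absorb_or →]=  (~ d)    ⊢ (((~ d) | 0) & (a & (0 | (0 & 1))))
(2) ((~ d) | 0)  =[or_false →]=  (~ d)    ⊢ ((~ d) & (a & (0 | (0 & 1))))
(3) (0 | (0 & 1))  =[absorb_or →]=  0    ⊢ cost 6, within 6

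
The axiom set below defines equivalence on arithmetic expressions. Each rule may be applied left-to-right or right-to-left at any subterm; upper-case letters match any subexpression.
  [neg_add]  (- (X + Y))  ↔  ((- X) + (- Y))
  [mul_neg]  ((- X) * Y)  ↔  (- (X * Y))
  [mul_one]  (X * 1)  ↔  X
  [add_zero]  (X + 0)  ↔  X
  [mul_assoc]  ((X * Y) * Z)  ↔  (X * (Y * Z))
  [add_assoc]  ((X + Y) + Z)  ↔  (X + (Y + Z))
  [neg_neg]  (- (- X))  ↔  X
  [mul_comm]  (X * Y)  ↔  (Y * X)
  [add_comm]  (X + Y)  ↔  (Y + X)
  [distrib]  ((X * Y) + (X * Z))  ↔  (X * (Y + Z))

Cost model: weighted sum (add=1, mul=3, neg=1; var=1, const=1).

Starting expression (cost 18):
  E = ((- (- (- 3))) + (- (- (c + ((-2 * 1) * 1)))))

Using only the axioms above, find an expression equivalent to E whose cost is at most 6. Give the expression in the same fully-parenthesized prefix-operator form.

((- 3) + (c + -2))   [cost 6]

1. [mul_one →] ((-2 * 1) * 1)  →  (-2 * 1);  E = ((- (- (- 3))) + (- (- (c + (-2 * 1)))))
2. [neg_neg →] (- (- (c + (-2 * 1))))  →  (c + (-2 * 1));  E = ((- (- (- 3))) + (c + (-2 * 1)))
3. [neg_neg →] (- (- (- 3)))  →  (- 3);  E = ((- 3) + (c + (-2 * 1)))
4. [mul_one →] (-2 * 1)  →  -2;  cost 6 ≤ 6, done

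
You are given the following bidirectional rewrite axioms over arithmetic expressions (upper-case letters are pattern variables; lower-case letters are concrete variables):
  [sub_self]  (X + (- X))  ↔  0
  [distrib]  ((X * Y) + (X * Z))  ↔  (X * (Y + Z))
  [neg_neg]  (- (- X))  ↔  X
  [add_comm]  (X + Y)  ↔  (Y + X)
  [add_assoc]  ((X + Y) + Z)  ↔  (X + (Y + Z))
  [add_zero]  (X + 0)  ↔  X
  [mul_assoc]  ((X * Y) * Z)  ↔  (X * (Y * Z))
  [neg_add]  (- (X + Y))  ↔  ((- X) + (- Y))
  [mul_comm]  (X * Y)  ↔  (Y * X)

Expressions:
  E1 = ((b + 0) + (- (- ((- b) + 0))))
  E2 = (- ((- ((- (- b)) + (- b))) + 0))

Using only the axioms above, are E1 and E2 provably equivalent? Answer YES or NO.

1. [add_zero →] ((- b) + 0)  →  (- b);  E1 = ((b + 0) + (- (- (- b))))
2. [add_zero →] (b + 0)  →  b;  E1 = (b + (- (- (- b))))
3. [neg_neg →] (- (- (- b)))  →  (- b);  E1 = (b + (- b))
4. [neg_neg ←] (b + (- b))  →  (- (- (b + (- b))))
5. [add_zero ←] (- (b + (- b)))  →  ((- (b + (- b))) + 0);  E1 = (- ((- (b + (- b))) + 0))
6. [neg_neg ←] b  →  (- (- b));  this is E2

YES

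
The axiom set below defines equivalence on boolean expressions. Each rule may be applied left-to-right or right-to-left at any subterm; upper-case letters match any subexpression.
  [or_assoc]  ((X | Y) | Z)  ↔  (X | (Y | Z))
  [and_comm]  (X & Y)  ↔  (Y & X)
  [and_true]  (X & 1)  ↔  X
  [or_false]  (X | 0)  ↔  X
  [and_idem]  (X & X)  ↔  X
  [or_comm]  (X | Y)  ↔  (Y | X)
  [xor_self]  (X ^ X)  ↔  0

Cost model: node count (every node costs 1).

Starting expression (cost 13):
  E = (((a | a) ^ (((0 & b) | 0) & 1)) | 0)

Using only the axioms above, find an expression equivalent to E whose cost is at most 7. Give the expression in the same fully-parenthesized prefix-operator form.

1. [or_false →] (((a | a) ^ (((0 & b) | 0) & 1)) | 0)  →  ((a | a) ^ (((0 & b) | 0) & 1))
2. [or_false →] ((0 & b) | 0)  →  (0 & b);  E = ((a | a) ^ ((0 & b) & 1))
3. [and_true →] ((0 & b) & 1)  →  (0 & b);  cost 7 ≤ 7, done

((a | a) ^ (0 & b))   [cost 7]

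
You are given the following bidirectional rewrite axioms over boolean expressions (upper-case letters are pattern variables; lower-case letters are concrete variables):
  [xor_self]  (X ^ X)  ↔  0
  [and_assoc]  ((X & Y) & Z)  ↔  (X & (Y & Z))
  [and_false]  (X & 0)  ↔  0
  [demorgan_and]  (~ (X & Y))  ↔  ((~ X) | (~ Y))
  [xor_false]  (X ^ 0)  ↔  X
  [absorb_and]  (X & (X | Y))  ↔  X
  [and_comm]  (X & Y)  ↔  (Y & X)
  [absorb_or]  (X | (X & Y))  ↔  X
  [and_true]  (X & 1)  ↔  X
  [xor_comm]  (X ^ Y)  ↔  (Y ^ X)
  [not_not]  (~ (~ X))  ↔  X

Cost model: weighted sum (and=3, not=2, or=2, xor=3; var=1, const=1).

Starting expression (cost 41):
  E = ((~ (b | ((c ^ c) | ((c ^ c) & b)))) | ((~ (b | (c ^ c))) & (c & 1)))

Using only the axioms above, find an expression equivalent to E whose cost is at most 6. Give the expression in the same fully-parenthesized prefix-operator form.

step 1: absorb_or (→) rewrites ((c ^ c) | ((c ^ c) & b)) into (c ^ c), now ((~ (b | (c ^ c))) | ((~ (b | (c ^ c))) & (c & 1)))
step 2: and_true (→) rewrites (c & 1) into c, now ((~ (b | (c ^ c))) | ((~ (b | (c ^ c))) & c))
step 3: absorb_or (→) rewrites ((~ (b | (c ^ c))) | ((~ (b | (c ^ c))) & c)) into (~ (b | (c ^ c)))
step 4: xor_self (→) rewrites (c ^ c) into 0, reaching cost 6 (bound 6)

(~ (b | 0))   [cost 6]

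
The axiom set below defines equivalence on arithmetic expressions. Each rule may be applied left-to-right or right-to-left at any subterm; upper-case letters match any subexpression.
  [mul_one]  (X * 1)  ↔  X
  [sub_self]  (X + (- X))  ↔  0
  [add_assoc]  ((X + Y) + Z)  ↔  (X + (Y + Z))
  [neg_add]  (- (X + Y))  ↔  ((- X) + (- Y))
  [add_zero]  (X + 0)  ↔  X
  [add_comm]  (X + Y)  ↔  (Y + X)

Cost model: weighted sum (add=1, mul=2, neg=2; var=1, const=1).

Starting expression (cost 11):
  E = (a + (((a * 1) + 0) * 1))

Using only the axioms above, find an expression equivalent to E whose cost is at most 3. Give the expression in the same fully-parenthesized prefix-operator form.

(a + a)   [cost 3]

step 1: mul_one (→) rewrites (a * 1) into a, now (a + ((a + 0) * 1))
step 2: add_zero (→) rewrites (a + 0) into a, now (a + (a * 1))
step 3: mul_one (→) rewrites (a * 1) into a, reaching cost 3 (bound 3)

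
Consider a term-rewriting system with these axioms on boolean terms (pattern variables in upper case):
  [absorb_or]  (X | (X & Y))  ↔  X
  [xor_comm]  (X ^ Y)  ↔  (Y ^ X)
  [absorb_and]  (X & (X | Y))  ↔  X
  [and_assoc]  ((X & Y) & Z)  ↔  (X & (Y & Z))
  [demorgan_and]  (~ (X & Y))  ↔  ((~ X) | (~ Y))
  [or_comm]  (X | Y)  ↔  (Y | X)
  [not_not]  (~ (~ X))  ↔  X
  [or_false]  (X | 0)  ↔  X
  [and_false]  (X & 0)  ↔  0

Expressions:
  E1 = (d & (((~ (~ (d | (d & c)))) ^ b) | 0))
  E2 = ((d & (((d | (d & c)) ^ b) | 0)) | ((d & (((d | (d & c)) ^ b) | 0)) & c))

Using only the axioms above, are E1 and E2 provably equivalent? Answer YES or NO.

(1) (~ (~ (d | (d & c))))  =[not_not →]=  (d | (d & c))    ⊢ (d & (((d | (d & c)) ^ b) | 0))
(2) (d & (((d | (d & c)) ^ b) | 0))  =[absorb_or ←]=  ((d & (((d | (d & c)) ^ b) | 0)) | ((d & (((d | (d & c)) ^ b) | 0)) & c))    ⊢ E2

YES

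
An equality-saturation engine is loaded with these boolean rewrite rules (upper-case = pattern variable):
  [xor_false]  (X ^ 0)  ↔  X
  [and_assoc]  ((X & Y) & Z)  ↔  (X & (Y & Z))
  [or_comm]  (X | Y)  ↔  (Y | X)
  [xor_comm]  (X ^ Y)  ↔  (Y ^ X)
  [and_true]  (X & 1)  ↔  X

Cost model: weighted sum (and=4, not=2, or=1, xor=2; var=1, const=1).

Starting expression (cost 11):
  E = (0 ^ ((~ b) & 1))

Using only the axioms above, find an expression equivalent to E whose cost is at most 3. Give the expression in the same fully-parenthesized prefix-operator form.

(1) (0 ^ ((~ b) & 1))  =[xor_comm →]=  (((~ b) & 1) ^ 0)
(2) (((~ b) & 1) ^ 0)  =[xor_false →]=  ((~ b) & 1)
(3) ((~ b) & 1)  =[and_true →]=  (~ b)    ⊢ cost 3, within 3

(~ b)   [cost 3]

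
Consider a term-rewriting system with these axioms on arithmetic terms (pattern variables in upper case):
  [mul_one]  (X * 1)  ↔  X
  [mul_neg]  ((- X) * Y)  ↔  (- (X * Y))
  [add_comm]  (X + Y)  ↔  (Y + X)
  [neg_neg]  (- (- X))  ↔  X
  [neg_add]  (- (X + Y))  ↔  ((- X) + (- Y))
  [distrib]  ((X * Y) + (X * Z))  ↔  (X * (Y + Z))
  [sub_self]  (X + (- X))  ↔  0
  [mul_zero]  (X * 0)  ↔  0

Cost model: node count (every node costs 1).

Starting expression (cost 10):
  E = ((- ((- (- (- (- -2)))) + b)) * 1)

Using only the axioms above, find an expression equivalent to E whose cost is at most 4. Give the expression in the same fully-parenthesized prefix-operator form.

(- (b + -2))   [cost 4]

1. [neg_neg →] (- (- (- -2)))  →  (- -2);  E = ((- ((- (- -2)) + b)) * 1)
2. [neg_neg →] (- (- -2))  →  -2;  E = ((- (-2 + b)) * 1)
3. [add_comm →] (-2 + b)  →  (b + -2);  E = ((- (b + -2)) * 1)
4. [mul_one →] ((- (b + -2)) * 1)  →  (- (b + -2));  cost 4 ≤ 4, done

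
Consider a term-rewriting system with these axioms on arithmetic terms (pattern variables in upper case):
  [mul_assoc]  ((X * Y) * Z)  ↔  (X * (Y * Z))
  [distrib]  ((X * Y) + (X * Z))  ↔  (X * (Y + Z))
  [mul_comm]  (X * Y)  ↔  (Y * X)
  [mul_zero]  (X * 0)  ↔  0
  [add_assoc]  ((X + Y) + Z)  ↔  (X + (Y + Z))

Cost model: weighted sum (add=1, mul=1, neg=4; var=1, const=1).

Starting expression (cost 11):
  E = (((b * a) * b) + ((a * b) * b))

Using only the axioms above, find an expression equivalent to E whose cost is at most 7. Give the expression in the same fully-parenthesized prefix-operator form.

(1) ((a * b) * b)  =[mul_comm →]=  (b * (a * b))    ⊢ (((b * a) * b) + (b * (a * b)))
(2) ((b * a) * b)  =[mul_comm →]=  (b * (b * a))    ⊢ ((b * (b * a)) + (b * (a * b)))
(3) (b * a)  =[mul_comm →]=  (a * b)    ⊢ ((b * (a * b)) + (b * (a * b)))
(4) (a * b)  =[mul_comm →]=  (b * a)    ⊢ ((b * (a * b)) + (b * (b * a)))
(5) (b * (b * a))  =[mul_comm →]=  ((b * a) * b)    ⊢ ((b * (a * b)) + ((b * a) * b))
(6) (b * a)  =[mul_comm →]=  (a * b)    ⊢ ((b * (a * b)) + ((a * b) * b))
(7) (b * (a * b))  =[mul_comm →]=  ((a * b) * b)    ⊢ (((a * b) * b) + ((a * b) * b))
(8) (((a * b) * b) + ((a * b) * b))  =[distrib →]=  ((a * b) * (b + b))    ⊢ cost 7, within 7

((a * b) * (b + b))   [cost 7]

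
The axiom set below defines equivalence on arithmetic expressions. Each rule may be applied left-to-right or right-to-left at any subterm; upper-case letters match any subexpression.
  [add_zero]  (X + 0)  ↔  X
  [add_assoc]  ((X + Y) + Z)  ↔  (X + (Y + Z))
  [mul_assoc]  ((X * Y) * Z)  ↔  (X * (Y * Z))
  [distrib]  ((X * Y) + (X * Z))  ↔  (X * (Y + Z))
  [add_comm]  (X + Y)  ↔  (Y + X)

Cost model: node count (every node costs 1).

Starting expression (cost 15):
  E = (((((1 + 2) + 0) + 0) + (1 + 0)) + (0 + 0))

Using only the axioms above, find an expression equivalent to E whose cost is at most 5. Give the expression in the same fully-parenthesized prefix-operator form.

((1 + 2) + 1)   [cost 5]

(1) (((((1 + 2) + 0) + 0) + (1 + 0)) + (0 + 0))  =[add_assoc →]=  ((((1 + 2) + 0) + 0) + ((1 + 0) + (0 + 0)))
(2) (0 + 0)  =[add_zero →]=  0    ⊢ ((((1 + 2) + 0) + 0) + ((1 + 0) + 0))
(3) ((1 + 2) + 0)  =[add_zero →]=  (1 + 2)    ⊢ (((1 + 2) + 0) + ((1 + 0) + 0))
(4) (1 + 0)  =[add_zero →]=  1    ⊢ (((1 + 2) + 0) + (1 + 0))
(5) ((1 + 2) + 0)  =[add_zero →]=  (1 + 2)    ⊢ ((1 + 2) + (1 + 0))
(6) (1 + 0)  =[add_zero →]=  1    ⊢ cost 5, within 5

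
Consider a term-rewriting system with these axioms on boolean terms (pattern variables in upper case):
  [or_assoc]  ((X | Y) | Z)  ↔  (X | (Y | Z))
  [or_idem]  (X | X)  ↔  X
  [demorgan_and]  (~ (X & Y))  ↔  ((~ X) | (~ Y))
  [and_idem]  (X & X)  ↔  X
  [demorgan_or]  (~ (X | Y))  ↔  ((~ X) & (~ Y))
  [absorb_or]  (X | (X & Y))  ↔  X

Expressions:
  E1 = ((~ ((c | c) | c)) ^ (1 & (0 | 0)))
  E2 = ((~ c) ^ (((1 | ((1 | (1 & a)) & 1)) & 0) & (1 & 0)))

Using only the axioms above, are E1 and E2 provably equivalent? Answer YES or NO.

step 1: or_idem (→) rewrites (c | c) into c, now ((~ (c | c)) ^ (1 & (0 | 0)))
step 2: or_idem (→) rewrites (c | c) into c, now ((~ c) ^ (1 & (0 | 0)))
step 3: or_idem (→) rewrites (0 | 0) into 0, now ((~ c) ^ (1 & 0))
step 4: and_idem (←) rewrites (1 & 0) into ((1 & 0) & (1 & 0)), now ((~ c) ^ ((1 & 0) & (1 & 0)))
step 5: absorb_or (←) rewrites 1 into (1 | (1 & 1)), now ((~ c) ^ (((1 | (1 & 1)) & 0) & (1 & 0)))
step 6: absorb_or (←) rewrites 1 into (1 | (1 & a)), which is E2

YES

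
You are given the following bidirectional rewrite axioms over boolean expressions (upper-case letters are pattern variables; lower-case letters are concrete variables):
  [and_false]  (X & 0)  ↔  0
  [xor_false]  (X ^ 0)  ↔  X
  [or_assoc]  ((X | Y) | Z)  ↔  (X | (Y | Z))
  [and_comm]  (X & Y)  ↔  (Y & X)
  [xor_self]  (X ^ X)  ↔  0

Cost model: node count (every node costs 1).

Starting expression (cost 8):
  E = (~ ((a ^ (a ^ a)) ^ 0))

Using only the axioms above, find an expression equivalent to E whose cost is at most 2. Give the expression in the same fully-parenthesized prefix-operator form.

(~ a)   [cost 2]

step 1: xor_false (→) rewrites ((a ^ (a ^ a)) ^ 0) into (a ^ (a ^ a)), now (~ (a ^ (a ^ a)))
step 2: xor_self (→) rewrites (a ^ a) into 0, now (~ (a ^ 0))
step 3: xor_false (→) rewrites (a ^ 0) into a, reaching cost 2 (bound 2)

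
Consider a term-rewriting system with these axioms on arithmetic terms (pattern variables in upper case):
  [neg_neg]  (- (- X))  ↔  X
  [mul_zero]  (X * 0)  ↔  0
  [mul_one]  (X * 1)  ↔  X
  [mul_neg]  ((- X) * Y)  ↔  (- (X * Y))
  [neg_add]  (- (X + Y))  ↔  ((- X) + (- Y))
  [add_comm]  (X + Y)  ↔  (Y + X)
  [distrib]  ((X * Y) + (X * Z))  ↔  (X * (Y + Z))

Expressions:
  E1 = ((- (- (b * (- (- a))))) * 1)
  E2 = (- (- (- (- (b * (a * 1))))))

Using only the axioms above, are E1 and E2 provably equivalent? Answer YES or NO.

YES

1. [neg_neg →] (- (- (b * (- (- a)))))  →  (b * (- (- a)));  E1 = ((b * (- (- a))) * 1)
2. [mul_one →] ((b * (- (- a))) * 1)  →  (b * (- (- a)))
3. [neg_neg →] (- (- a))  →  a;  E1 = (b * a)
4. [neg_neg ←] (b * a)  →  (- (- (b * a)))
5. [mul_one ←] a  →  (a * 1);  E1 = (- (- (b * (a * 1))))
6. [neg_neg ←] (- (- (b * (a * 1))))  →  (- (- (- (- (b * (a * 1))))));  this is E2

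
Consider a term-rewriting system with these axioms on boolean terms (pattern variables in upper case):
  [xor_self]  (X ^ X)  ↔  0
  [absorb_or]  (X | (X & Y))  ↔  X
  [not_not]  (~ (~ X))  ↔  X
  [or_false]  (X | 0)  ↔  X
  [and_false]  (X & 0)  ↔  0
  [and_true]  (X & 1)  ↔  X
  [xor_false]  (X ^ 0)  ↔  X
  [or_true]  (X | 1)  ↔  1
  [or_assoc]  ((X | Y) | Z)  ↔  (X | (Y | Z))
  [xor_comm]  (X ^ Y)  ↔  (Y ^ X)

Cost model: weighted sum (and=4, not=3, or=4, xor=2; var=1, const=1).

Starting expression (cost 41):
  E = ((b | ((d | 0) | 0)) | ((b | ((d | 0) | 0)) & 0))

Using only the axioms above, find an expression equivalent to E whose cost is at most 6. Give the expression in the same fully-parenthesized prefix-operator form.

(1) ((b | ((d | 0) | 0)) | ((b | ((d | 0) | 0)) & 0))  =[absorb_or →]=  (b | ((d | 0) | 0))
(2) (d | 0)  =[or_false →]=  d    ⊢ (b | (d | 0))
(3) (d | 0)  =[or_false →]=  d    ⊢ cost 6, within 6

(b | d)   [cost 6]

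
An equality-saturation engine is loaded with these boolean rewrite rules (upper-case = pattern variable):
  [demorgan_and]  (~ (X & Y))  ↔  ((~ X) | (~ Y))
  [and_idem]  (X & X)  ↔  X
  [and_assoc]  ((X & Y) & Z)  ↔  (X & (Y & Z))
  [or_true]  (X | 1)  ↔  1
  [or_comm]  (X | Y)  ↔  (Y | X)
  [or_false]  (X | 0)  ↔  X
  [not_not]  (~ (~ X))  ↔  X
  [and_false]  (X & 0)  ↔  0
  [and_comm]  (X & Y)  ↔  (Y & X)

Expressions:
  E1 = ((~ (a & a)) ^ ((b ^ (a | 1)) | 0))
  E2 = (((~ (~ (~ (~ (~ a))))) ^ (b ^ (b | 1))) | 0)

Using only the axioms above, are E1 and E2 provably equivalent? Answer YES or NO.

YES

(1) ((b ^ (a | 1)) | 0)  =[or_false →]=  (b ^ (a | 1))    ⊢ ((~ (a & a)) ^ (b ^ (a | 1)))
(2) (a | 1)  =[or_true →]=  1    ⊢ ((~ (a & a)) ^ (b ^ 1))
(3) (a & a)  =[and_idem →]=  a    ⊢ ((~ a) ^ (b ^ 1))
(4) a  =[not_not ←]=  (~ (~ a))    ⊢ ((~ (~ (~ a))) ^ (b ^ 1))
(5) ((~ (~ (~ a))) ^ (b ^ 1))  =[or_false ←]=  (((~ (~ (~ a))) ^ (b ^ 1)) | 0)
(6) 1  =[or_true ←]=  (b | 1)    ⊢ (((~ (~ (~ a))) ^ (b ^ (b | 1))) | 0)
(7) (~ (~ a))  =[not_not ←]=  (~ (~ (~ (~ a))))    ⊢ E2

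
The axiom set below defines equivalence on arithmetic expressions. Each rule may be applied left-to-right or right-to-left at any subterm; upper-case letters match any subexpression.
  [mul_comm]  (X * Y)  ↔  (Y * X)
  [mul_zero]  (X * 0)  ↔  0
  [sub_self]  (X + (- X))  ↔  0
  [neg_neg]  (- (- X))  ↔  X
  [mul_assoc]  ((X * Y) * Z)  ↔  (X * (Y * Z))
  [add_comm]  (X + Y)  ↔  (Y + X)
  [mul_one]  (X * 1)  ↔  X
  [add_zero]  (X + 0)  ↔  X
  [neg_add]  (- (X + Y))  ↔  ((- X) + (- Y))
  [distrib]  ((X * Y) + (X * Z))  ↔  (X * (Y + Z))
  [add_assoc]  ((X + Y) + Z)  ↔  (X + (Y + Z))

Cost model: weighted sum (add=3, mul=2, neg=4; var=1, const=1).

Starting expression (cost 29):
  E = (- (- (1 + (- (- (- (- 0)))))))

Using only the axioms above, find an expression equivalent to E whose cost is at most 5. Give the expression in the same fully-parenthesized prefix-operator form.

(1) (- (- (1 + (- (- (- (- 0)))))))  =[neg_neg →]=  (1 + (- (- (- (- 0)))))
(2) (- (- (- 0)))  =[neg_neg →]=  (- 0)    ⊢ (1 + (- (- 0)))
(3) (- (- 0))  =[neg_neg →]=  0    ⊢ cost 5, within 5

(1 + 0)   [cost 5]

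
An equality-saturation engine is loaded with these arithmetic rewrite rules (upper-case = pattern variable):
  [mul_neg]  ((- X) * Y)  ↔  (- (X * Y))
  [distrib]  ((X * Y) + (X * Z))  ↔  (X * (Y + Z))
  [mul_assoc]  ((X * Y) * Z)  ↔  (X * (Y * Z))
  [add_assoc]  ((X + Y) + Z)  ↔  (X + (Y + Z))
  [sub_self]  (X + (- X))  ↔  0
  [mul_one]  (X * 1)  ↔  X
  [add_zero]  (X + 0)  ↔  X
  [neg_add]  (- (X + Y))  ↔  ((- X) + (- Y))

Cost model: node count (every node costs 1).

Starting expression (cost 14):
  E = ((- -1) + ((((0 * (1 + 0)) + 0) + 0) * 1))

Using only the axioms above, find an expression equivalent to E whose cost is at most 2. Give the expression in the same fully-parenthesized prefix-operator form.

(- -1)   [cost 2]

1. [add_zero →] (1 + 0)  →  1;  E = ((- -1) + ((((0 * 1) + 0) + 0) * 1))
2. [mul_one →] (0 * 1)  →  0;  E = ((- -1) + (((0 + 0) + 0) * 1))
3. [add_zero →] ((0 + 0) + 0)  →  (0 + 0);  E = ((- -1) + ((0 + 0) * 1))
4. [mul_one →] ((0 + 0) * 1)  →  (0 + 0);  E = ((- -1) + (0 + 0))
5. [add_zero →] (0 + 0)  →  0;  E = ((- -1) + 0)
6. [add_zero →] ((- -1) + 0)  →  (- -1);  cost 2 ≤ 2, done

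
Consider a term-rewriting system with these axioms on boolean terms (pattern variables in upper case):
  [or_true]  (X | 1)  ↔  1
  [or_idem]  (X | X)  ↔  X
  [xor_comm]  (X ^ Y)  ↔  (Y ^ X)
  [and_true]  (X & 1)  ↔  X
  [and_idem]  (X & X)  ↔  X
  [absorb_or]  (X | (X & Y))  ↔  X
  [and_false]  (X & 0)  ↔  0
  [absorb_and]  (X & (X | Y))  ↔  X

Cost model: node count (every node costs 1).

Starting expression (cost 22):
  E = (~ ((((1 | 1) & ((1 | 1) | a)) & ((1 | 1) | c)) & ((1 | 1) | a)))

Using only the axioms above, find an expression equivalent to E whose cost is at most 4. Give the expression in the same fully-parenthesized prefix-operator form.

(1) ((1 | 1) & ((1 | 1) | a))  =[absorb_and →]=  (1 | 1)    ⊢ (~ (((1 | 1) & ((1 | 1) | c)) & ((1 | 1) | a)))
(2) ((1 | 1) & ((1 | 1) | c))  =[absorb_and →]=  (1 | 1)    ⊢ (~ ((1 | 1) & ((1 | 1) | a)))
(3) ((1 | 1) & ((1 | 1) | a))  =[absorb_and →]=  (1 | 1)    ⊢ cost 4, within 4

(~ (1 | 1))   [cost 4]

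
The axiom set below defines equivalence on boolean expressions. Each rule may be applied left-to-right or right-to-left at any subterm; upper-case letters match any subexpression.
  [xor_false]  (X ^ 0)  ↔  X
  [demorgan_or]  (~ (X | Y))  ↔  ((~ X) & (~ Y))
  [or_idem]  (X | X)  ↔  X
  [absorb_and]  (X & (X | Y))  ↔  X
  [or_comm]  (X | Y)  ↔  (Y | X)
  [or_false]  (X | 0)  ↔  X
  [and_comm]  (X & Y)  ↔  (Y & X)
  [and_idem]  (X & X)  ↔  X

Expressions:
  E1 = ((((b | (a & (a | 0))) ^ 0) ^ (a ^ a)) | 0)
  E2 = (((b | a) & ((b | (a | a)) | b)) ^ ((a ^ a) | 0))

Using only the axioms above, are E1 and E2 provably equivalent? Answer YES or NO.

(1) (a & (a | 0))  =[absorb_and →]=  a    ⊢ ((((b | a) ^ 0) ^ (a ^ a)) | 0)
(2) ((((b | a) ^ 0) ^ (a ^ a)) | 0)  =[or_false →]=  (((b | a) ^ 0) ^ (a ^ a))
(3) ((b | a) ^ 0)  =[xor_false →]=  (b | a)    ⊢ ((b | a) ^ (a ^ a))
(4) (b | a)  =[absorb_and ←]=  ((b | a) & ((b | a) | b))    ⊢ (((b | a) & ((b | a) | b)) ^ (a ^ a))
(5) a  =[or_idem ←]=  (a | a)    ⊢ (((b | a) & ((b | (a | a)) | b)) ^ (a ^ a))
(6) (a ^ a)  =[or_false ←]=  ((a ^ a) | 0)    ⊢ E2

YES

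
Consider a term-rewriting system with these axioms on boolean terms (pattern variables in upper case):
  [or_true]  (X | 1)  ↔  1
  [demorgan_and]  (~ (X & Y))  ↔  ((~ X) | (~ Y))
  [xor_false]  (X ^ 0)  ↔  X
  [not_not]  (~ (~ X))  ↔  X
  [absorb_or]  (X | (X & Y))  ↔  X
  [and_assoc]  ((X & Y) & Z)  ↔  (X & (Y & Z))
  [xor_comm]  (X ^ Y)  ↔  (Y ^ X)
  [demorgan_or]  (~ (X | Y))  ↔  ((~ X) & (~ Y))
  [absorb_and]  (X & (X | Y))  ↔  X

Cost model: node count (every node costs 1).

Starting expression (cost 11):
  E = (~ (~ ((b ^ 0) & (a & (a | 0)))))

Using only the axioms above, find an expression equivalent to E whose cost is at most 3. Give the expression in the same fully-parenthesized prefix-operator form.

step 1: absorb_and (→) rewrites (a & (a | 0)) into a, now (~ (~ ((b ^ 0) & a)))
step 2: xor_false (→) rewrites (b ^ 0) into b, now (~ (~ (b & a)))
step 3: not_not (→) rewrites (~ (~ (b & a))) into (b & a), reaching cost 3 (bound 3)

(b & a)   [cost 3]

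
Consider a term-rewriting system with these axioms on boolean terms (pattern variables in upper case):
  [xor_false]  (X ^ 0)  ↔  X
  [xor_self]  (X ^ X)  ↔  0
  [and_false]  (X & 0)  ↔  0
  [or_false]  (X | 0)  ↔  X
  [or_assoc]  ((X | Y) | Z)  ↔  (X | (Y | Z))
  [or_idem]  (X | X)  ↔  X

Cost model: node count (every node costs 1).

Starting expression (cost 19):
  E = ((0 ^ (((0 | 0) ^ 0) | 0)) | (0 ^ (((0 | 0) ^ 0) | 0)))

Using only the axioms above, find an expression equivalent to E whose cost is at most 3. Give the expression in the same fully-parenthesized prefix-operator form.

1. [or_idem →] ((0 ^ (((0 | 0) ^ 0) | 0)) | (0 ^ (((0 | 0) ^ 0) | 0)))  →  (0 ^ (((0 | 0) ^ 0) | 0))
2. [or_idem →] (0 | 0)  →  0;  E = (0 ^ ((0 ^ 0) | 0))
3. [or_false →] ((0 ^ 0) | 0)  →  (0 ^ 0);  E = (0 ^ (0 ^ 0))
4. [xor_false →] (0 ^ 0)  →  0;  cost 3 ≤ 3, done

(0 ^ 0)   [cost 3]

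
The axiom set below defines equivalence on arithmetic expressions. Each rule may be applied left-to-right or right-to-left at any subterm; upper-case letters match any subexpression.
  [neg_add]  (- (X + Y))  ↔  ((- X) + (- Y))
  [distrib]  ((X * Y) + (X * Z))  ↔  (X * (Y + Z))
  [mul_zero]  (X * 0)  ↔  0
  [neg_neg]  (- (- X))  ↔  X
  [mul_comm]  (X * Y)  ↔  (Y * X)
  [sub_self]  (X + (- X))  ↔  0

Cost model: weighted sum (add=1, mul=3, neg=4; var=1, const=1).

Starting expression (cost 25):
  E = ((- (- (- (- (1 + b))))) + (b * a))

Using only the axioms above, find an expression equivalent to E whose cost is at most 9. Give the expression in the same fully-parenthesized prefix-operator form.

((1 + b) + (a * b))   [cost 9]

step 1: neg_neg (→) rewrites (- (- (1 + b))) into (1 + b), now ((- (- (1 + b))) + (b * a))
step 2: mul_comm (→) rewrites (b * a) into (a * b), now ((- (- (1 + b))) + (a * b))
step 3: neg_neg (→) rewrites (- (- (1 + b))) into (1 + b), reaching cost 9 (bound 9)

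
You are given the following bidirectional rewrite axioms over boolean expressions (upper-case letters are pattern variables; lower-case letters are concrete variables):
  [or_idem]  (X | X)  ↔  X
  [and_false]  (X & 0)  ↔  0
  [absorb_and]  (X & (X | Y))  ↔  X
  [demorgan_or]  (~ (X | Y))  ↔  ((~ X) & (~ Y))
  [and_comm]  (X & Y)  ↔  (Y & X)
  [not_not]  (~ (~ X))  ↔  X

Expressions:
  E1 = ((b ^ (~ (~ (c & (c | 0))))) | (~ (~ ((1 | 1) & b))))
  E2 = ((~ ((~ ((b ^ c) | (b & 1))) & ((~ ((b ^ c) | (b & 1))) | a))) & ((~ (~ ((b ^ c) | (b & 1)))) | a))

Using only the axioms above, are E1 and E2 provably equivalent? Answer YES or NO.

step 1: not_not (→) rewrites (~ (~ (c & (c | 0)))) into (c & (c | 0)), now ((b ^ (c & (c | 0))) | (~ (~ ((1 | 1) & b))))
step 2: and_comm (→) rewrites ((1 | 1) & b) into (b & (1 | 1)), now ((b ^ (c & (c | 0))) | (~ (~ (b & (1 | 1)))))
step 3: absorb_and (→) rewrites (c & (c | 0)) into c, now ((b ^ c) | (~ (~ (b & (1 | 1)))))
step 4: not_not (→) rewrites (~ (~ (b & (1 | 1)))) into (b & (1 | 1)), now ((b ^ c) | (b & (1 | 1)))
step 5: or_idem (→) rewrites (1 | 1) into 1, now ((b ^ c) | (b & 1))
step 6: not_not (←) rewrites ((b ^ c) | (b & 1)) into (~ (~ ((b ^ c) | (b & 1))))
step 7: absorb_and (←) rewrites (~ (~ ((b ^ c) | (b & 1)))) into ((~ (~ ((b ^ c) | (b & 1)))) & ((~ (~ ((b ^ c) | (b & 1)))) | a))
step 8: absorb_and (←) rewrites (~ ((b ^ c) | (b & 1))) into ((~ ((b ^ c) | (b & 1))) & ((~ ((b ^ c) | (b & 1))) | a)), which is E2

YES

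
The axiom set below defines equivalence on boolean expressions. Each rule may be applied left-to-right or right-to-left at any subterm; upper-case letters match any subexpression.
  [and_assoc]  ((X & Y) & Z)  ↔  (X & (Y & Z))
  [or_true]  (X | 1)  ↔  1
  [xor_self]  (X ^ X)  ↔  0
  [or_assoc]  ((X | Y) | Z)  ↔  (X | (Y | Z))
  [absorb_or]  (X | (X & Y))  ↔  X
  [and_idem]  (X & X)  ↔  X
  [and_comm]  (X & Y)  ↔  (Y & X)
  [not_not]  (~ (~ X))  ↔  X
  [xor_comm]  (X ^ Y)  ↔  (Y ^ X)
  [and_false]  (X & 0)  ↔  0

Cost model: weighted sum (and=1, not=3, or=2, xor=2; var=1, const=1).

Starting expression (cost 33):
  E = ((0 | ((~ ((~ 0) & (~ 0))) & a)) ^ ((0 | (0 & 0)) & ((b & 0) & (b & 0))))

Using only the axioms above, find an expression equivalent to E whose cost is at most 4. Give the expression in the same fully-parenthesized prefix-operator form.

(0 ^ 0)   [cost 4]

(1) ((~ 0) & (~ 0))  =[and_idem →]=  (~ 0)    ⊢ ((0 | ((~ (~ 0)) & a)) ^ ((0 | (0 & 0)) & ((b & 0) & (b & 0))))
(2) ((b & 0) & (b & 0))  =[and_idem →]=  (b & 0)    ⊢ ((0 | ((~ (~ 0)) & a)) ^ ((0 | (0 & 0)) & (b & 0)))
(3) (~ (~ 0))  =[not_not →]=  0    ⊢ ((0 | (0 & a)) ^ ((0 | (0 & 0)) & (b & 0)))
(4) (b & 0)  =[and_false →]=  0    ⊢ ((0 | (0 & a)) ^ ((0 | (0 & 0)) & 0))
(5) (0 | (0 & 0))  =[absorb_or →]=  0    ⊢ ((0 | (0 & a)) ^ (0 & 0))
(6) (0 & 0)  =[and_idem →]=  0    ⊢ ((0 | (0 & a)) ^ 0)
(7) (0 | (0 & a))  =[absorb_or →]=  0    ⊢ cost 4, within 4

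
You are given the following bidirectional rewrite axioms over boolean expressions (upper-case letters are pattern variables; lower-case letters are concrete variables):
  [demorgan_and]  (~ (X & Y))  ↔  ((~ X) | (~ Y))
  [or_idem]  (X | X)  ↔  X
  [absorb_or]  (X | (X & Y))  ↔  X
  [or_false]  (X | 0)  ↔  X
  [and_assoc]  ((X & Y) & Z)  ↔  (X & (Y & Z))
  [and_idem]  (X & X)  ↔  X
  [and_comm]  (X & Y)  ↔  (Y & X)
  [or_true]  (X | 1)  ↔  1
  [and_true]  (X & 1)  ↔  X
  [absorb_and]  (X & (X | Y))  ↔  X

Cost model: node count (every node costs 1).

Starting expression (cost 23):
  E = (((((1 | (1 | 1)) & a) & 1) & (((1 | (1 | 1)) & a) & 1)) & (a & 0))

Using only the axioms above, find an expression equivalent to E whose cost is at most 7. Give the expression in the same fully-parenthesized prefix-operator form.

((1 & a) & (a & 0))   [cost 7]

1. [and_idem →] ((((1 | (1 | 1)) & a) & 1) & (((1 | (1 | 1)) & a) & 1))  →  (((1 | (1 | 1)) & a) & 1);  E = ((((1 | (1 | 1)) & a) & 1) & (a & 0))
2. [or_idem →] (1 | 1)  →  1;  E = ((((1 | 1) & a) & 1) & (a & 0))
3. [and_true →] (((1 | 1) & a) & 1)  →  ((1 | 1) & a);  E = (((1 | 1) & a) & (a & 0))
4. [or_true →] (1 | 1)  →  1;  cost 7 ≤ 7, done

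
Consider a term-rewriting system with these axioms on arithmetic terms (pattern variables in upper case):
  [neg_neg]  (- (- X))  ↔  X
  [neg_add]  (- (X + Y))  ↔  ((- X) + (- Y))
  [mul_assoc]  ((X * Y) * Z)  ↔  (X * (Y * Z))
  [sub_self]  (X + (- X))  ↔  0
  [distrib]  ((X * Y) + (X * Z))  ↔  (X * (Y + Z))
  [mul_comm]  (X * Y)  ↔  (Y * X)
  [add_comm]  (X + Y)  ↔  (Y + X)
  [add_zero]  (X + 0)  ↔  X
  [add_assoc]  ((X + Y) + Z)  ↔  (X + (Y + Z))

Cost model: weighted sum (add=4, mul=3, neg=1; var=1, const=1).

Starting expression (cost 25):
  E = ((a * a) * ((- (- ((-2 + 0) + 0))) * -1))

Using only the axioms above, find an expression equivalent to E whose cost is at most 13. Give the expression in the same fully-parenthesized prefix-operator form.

((a * a) * (-2 * -1))   [cost 13]

(1) (- (- ((-2 + 0) + 0)))  =[neg_neg →]=  ((-2 + 0) + 0)    ⊢ ((a * a) * (((-2 + 0) + 0) * -1))
(2) (-2 + 0)  =[add_zero →]=  -2    ⊢ ((a * a) * ((-2 + 0) * -1))
(3) (-2 + 0)  =[add_zero →]=  -2    ⊢ cost 13, within 13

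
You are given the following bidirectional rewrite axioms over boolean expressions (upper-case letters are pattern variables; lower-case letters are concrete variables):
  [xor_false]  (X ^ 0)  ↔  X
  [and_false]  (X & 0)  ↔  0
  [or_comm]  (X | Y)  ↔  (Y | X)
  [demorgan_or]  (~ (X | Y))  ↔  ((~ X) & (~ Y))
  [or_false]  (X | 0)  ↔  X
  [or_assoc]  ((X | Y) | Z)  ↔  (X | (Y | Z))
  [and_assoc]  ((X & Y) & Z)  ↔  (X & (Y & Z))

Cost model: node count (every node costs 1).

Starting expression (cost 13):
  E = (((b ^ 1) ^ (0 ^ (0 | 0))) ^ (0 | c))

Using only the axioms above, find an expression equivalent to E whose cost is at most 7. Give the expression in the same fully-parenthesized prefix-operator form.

((b ^ 1) ^ (0 | c))   [cost 7]

step 1: or_false (→) rewrites (0 | 0) into 0, now (((b ^ 1) ^ (0 ^ 0)) ^ (0 | c))
step 2: xor_false (→) rewrites (0 ^ 0) into 0, now (((b ^ 1) ^ 0) ^ (0 | c))
step 3: xor_false (→) rewrites ((b ^ 1) ^ 0) into (b ^ 1), reaching cost 7 (bound 7)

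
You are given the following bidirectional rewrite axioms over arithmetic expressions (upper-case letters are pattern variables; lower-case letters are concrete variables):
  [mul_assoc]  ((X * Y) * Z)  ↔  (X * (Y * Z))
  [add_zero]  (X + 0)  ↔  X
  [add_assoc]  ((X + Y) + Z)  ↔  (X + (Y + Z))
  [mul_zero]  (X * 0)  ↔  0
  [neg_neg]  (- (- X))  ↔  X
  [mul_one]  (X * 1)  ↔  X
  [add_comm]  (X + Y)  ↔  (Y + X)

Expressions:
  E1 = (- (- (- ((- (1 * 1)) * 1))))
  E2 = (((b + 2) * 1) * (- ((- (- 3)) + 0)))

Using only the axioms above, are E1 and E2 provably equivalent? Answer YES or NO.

Every axiom is a valid identity, so a rewrite proof would force E1 and E2 to agree under every assignment.
At b=0: E1 = 1 but E2 = -6; they differ, so no derivation exists.

NO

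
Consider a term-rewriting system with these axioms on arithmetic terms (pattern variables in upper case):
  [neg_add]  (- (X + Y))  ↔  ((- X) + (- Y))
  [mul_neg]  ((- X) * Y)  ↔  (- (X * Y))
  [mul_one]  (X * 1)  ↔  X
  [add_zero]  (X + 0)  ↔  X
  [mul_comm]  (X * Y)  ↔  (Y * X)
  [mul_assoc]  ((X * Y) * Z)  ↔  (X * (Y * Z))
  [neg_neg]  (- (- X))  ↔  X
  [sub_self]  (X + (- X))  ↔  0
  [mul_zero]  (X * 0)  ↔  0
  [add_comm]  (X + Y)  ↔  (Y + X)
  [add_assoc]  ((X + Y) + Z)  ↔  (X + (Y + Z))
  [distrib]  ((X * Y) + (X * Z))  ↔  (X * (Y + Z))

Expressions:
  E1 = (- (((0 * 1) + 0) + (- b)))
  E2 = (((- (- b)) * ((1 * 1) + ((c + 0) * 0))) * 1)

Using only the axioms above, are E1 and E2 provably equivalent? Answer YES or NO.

YES

step 1: add_zero (→) rewrites ((0 * 1) + 0) into (0 * 1), now (- ((0 * 1) + (- b)))
step 2: mul_one (→) rewrites (0 * 1) into 0, now (- (0 + (- b)))
step 3: add_comm (→) rewrites (0 + (- b)) into ((- b) + 0), now (- ((- b) + 0))
step 4: add_zero (→) rewrites ((- b) + 0) into (- b), now (- (- b))
step 5: mul_one (←) rewrites (- (- b)) into ((- (- b)) * 1)
step 6: mul_one (←) rewrites 1 into (1 * 1), now ((- (- b)) * (1 * 1))
step 7: add_zero (←) rewrites (1 * 1) into ((1 * 1) + 0), now ((- (- b)) * ((1 * 1) + 0))
step 8: mul_zero (←) rewrites 0 into (c * 0), now ((- (- b)) * ((1 * 1) + (c * 0)))
step 9: mul_one (←) rewrites ((- (- b)) * ((1 * 1) + (c * 0))) into (((- (- b)) * ((1 * 1) + (c * 0))) * 1)
step 10: add_zero (←) rewrites c into (c + 0), which is E2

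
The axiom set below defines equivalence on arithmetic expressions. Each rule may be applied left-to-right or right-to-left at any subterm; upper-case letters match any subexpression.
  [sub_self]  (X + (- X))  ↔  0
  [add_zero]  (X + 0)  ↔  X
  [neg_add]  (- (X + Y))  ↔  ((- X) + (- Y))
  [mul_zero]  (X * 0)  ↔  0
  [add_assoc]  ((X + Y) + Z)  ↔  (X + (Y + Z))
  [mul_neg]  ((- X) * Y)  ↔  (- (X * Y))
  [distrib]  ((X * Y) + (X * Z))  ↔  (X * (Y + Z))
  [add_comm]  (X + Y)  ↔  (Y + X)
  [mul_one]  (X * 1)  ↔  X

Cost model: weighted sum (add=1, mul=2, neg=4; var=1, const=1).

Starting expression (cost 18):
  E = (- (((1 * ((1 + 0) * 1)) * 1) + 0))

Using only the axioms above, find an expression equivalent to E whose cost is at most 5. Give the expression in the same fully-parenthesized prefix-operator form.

(- 1)   [cost 5]

step 1: add_zero (→) rewrites (((1 * ((1 + 0) * 1)) * 1) + 0) into ((1 * ((1 + 0) * 1)) * 1), now (- ((1 * ((1 + 0) * 1)) * 1))
step 2: add_zero (→) rewrites (1 + 0) into 1, now (- ((1 * (1 * 1)) * 1))
step 3: mul_one (→) rewrites (1 * 1) into 1, now (- ((1 * 1) * 1))
step 4: mul_one (→) rewrites (1 * 1) into 1, now (- (1 * 1))
step 5: mul_one (→) rewrites (1 * 1) into 1, reaching cost 5 (bound 5)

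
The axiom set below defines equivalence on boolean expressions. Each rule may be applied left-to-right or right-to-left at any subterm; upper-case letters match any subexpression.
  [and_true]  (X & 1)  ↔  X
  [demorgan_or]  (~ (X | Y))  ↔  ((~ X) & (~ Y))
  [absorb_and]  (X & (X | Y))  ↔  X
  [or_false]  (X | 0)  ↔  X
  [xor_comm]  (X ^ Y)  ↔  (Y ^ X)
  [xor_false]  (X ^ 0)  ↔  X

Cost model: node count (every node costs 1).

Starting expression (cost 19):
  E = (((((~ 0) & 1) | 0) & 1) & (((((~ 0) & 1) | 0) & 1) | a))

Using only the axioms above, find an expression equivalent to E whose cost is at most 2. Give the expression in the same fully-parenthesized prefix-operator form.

(~ 0)   [cost 2]

step 1: absorb_and (→) rewrites (((((~ 0) & 1) | 0) & 1) & (((((~ 0) & 1) | 0) & 1) | a)) into ((((~ 0) & 1) | 0) & 1)
step 2: or_false (→) rewrites (((~ 0) & 1) | 0) into ((~ 0) & 1), now (((~ 0) & 1) & 1)
step 3: and_true (→) rewrites (((~ 0) & 1) & 1) into ((~ 0) & 1)
step 4: and_true (→) rewrites ((~ 0) & 1) into (~ 0), reaching cost 2 (bound 2)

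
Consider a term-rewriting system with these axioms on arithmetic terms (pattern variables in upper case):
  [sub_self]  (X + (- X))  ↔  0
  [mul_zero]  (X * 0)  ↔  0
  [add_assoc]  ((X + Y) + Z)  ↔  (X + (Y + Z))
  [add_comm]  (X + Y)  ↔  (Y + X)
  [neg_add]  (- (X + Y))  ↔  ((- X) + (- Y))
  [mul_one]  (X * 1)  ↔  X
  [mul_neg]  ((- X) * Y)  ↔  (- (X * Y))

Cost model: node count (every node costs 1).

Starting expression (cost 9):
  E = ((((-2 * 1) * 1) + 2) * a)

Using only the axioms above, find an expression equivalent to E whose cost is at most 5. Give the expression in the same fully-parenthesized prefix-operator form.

1. [mul_one →] ((-2 * 1) * 1)  →  (-2 * 1);  E = (((-2 * 1) + 2) * a)
2. [mul_one →] (-2 * 1)  →  -2;  cost 5 ≤ 5, done

((-2 + 2) * a)   [cost 5]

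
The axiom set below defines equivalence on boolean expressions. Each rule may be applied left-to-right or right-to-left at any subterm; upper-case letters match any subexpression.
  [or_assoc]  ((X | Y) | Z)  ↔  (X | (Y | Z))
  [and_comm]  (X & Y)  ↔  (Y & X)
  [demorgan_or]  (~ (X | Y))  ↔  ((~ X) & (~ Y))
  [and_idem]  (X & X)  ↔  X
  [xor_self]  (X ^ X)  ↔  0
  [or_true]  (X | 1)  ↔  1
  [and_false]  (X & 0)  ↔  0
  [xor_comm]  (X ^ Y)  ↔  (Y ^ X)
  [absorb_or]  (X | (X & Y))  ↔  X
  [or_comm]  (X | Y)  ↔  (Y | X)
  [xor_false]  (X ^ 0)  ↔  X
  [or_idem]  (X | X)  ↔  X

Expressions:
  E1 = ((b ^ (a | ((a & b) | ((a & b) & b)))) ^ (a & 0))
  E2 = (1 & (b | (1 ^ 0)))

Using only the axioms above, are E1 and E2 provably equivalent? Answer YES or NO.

Every axiom is a valid identity, so a rewrite proof would force E1 and E2 to agree under every assignment.
At a=0, b=0: E1 = 0 but E2 = 1; they differ, so no derivation exists.

NO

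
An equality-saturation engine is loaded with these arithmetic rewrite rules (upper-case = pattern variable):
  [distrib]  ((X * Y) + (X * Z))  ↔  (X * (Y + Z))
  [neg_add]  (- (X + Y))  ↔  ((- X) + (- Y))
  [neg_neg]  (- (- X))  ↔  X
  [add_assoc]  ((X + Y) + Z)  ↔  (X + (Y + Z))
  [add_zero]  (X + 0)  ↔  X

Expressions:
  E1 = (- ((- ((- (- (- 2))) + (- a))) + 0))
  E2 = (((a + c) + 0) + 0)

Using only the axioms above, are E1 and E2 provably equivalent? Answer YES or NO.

Every axiom is a valid identity, so a rewrite proof would force E1 and E2 to agree under every assignment.
At a=0, c=0: E1 = -2 but E2 = 0; they differ, so no derivation exists.

NO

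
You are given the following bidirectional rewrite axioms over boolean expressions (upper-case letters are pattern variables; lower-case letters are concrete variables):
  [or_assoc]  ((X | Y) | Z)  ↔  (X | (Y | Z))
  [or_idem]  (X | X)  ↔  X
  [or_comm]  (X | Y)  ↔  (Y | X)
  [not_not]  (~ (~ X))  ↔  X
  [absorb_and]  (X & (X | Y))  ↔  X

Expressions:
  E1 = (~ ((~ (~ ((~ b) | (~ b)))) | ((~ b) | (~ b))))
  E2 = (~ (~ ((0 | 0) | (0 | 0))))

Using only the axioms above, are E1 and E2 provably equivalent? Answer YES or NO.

The axioms are sound identities: if E1 ↔* E2 then E1 and E2 evaluate identically under any assignment.
Under b=1: E1 evaluates to 1, E2 to 0. Distinct ⇒ no rewrite sequence connects them.

NO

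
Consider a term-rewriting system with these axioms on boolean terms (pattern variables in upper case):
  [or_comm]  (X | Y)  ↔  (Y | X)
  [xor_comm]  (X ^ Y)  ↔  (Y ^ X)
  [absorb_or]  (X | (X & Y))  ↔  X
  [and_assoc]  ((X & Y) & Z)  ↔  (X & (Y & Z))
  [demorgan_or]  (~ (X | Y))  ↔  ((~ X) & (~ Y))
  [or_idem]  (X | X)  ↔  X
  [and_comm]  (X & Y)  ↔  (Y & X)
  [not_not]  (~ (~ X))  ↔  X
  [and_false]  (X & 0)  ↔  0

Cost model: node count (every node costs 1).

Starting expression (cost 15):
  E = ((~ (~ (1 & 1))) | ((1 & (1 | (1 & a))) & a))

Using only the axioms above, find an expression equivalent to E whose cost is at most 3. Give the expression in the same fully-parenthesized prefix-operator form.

(1) (~ (~ (1 & 1)))  =[not_not →]=  (1 & 1)    ⊢ ((1 & 1) | ((1 & (1 | (1 & a))) & a))
(2) (1 | (1 & a))  =[absorb_or →]=  1    ⊢ ((1 & 1) | ((1 & 1) & a))
(3) ((1 & 1) | ((1 & 1) & a))  =[absorb_or →]=  (1 & 1)    ⊢ cost 3, within 3

(1 & 1)   [cost 3]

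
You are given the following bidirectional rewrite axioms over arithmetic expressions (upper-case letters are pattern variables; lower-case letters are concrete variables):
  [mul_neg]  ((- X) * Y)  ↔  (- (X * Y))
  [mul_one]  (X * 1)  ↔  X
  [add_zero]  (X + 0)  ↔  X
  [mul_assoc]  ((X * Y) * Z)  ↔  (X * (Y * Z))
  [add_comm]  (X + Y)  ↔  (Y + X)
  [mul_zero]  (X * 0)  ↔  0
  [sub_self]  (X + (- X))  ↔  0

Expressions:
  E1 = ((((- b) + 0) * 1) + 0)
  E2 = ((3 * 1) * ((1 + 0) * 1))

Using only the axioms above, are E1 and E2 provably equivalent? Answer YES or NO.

NO

All listed rules preserve value, hence provable equivalence implies equal values everywhere; look for a separating assignment.
b=0 gives E1 ↦ 0, E2 ↦ 3; values differ ⇒ not provably equivalent.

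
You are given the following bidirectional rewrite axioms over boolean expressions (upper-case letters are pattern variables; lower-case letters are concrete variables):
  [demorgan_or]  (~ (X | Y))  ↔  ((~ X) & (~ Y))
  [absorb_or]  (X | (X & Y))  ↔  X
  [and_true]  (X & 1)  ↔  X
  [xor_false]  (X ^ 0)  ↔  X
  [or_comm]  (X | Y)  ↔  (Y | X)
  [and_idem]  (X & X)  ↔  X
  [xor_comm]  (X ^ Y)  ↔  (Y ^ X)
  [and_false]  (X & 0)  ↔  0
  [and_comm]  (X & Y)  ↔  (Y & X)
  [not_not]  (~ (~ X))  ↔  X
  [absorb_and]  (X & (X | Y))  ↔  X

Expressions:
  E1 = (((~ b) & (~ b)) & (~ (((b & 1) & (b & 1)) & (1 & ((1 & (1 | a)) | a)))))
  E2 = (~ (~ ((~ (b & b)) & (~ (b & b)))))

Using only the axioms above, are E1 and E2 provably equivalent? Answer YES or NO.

1. [absorb_and →] (1 & (1 | a))  →  1;  E1 = (((~ b) & (~ b)) & (~ (((b & 1) & (b & 1)) & (1 & (1 | a)))))
2. [and_idem →] ((b & 1) & (b & 1))  →  (b & 1);  E1 = (((~ b) & (~ b)) & (~ ((b & 1) & (1 & (1 | a)))))
3. [and_idem →] ((~ b) & (~ b))  →  (~ b);  E1 = ((~ b) & (~ ((b & 1) & (1 & (1 | a)))))
4. [absorb_and →] (1 & (1 | a))  →  1;  E1 = ((~ b) & (~ ((b & 1) & 1)))
5. [and_true →] (b & 1)  →  b;  E1 = ((~ b) & (~ (b & 1)))
6. [and_true →] (b & 1)  →  b;  E1 = ((~ b) & (~ b))
7. [and_idem →] ((~ b) & (~ b))  →  (~ b)
8. [and_idem ←] b  →  (b & b);  E1 = (~ (b & b))
9. [not_not ←] (b & b)  →  (~ (~ (b & b)));  E1 = (~ (~ (~ (b & b))))
10. [and_idem ←] (~ (b & b))  →  ((~ (b & b)) & (~ (b & b)));  this is E2

YES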